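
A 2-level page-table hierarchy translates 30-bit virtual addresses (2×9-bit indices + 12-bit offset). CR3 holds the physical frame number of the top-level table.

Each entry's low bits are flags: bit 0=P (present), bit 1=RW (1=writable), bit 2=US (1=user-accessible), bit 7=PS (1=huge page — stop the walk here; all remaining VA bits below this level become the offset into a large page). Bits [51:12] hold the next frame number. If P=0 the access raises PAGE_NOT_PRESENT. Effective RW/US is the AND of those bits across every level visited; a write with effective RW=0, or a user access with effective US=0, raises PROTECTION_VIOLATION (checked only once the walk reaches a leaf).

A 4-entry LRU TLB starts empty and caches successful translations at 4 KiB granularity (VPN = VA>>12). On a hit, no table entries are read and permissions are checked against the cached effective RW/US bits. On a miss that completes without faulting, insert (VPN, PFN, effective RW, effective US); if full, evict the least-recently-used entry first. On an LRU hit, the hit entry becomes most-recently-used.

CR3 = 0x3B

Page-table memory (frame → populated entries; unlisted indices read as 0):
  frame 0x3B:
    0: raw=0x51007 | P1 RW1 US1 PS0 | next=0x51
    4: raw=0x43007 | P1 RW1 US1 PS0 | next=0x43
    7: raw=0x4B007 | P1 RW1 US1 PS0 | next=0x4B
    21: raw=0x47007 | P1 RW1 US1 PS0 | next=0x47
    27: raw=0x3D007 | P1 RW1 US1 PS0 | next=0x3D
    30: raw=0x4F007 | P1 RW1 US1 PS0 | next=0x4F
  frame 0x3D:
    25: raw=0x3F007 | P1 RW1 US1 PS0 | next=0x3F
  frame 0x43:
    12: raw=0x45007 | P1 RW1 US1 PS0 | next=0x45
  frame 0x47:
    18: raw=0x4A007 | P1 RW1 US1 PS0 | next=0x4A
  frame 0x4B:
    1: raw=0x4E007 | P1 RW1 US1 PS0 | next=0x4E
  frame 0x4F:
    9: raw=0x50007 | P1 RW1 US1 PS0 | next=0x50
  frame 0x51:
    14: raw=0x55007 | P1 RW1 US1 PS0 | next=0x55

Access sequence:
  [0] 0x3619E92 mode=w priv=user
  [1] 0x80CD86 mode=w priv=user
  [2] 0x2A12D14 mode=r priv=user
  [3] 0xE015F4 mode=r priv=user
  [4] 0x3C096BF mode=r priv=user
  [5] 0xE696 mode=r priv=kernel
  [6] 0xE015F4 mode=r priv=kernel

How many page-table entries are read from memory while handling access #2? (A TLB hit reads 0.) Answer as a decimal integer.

Walk each access:
#0 VA=0x3619E92 (w,user):
  L0 @0x3B[27] → 0x3D007  P=1,RW=1,US=1,PS=0
  L1 @0x3D[25] → 0x3F007  P=1,RW=1,US=1,PS=0
  → PA=0x3FE92  (2 entries read)
#1 VA=0x80CD86 (w,user):
  L0 @0x3B[4] → 0x43007  P=1,RW=1,US=1,PS=0
  L1 @0x43[12] → 0x45007  P=1,RW=1,US=1,PS=0
  → PA=0x45D86  (2 entries read)
#2 VA=0x2A12D14 (r,user):
  L0 @0x3B[21] → 0x47007  P=1,RW=1,US=1,PS=0
  L1 @0x47[18] → 0x4A007  P=1,RW=1,US=1,PS=0
  → PA=0x4AD14  (2 entries read)
#3 VA=0xE015F4 (r,user):
  L0 @0x3B[7] → 0x4B007  P=1,RW=1,US=1,PS=0
  L1 @0x4B[1] → 0x4E007  P=1,RW=1,US=1,PS=0
  → PA=0x4E5F4  (2 entries read)
#4 VA=0x3C096BF (r,user):
  L0 @0x3B[30] → 0x4F007  P=1,RW=1,US=1,PS=0
  L1 @0x4F[9] → 0x50007  P=1,RW=1,US=1,PS=0
  → PA=0x506BF  (2 entries read)
#5 VA=0xE696 (r,kernel):
  L0 @0x3B[0] → 0x51007  P=1,RW=1,US=1,PS=0
  L1 @0x51[14] → 0x55007  P=1,RW=1,US=1,PS=0
  → PA=0x55696  (2 entries read)
#6 VA=0xE015F4 (r,kernel):
  TLB hit vpn=0xE01 → PA=0x4E5F4

Entries read for #2: 2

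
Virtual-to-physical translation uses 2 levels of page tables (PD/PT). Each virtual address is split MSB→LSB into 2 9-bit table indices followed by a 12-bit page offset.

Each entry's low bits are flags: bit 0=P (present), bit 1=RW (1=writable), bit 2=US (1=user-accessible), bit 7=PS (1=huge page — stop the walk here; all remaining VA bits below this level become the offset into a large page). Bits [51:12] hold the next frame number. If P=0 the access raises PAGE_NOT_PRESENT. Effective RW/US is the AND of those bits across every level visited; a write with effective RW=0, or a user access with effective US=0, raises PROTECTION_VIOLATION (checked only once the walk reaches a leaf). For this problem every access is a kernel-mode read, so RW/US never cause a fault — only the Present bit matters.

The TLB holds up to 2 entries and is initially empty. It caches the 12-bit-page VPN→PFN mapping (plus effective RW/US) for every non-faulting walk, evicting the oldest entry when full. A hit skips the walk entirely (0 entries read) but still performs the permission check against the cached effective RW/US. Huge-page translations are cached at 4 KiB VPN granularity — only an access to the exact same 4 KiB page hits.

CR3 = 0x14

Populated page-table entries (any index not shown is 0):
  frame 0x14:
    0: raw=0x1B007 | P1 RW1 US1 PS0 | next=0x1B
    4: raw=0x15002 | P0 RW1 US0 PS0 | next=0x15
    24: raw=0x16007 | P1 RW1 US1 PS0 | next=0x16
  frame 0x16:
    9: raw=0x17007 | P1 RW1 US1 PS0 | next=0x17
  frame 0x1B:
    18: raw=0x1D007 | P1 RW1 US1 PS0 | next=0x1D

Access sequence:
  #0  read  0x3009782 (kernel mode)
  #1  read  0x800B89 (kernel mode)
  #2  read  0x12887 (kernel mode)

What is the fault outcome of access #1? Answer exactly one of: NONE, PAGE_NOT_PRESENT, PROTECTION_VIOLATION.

Walk each access:
#0 VA=0x3009782 (r,kernel):
  L0: frame=0x14 idx=24 entry=0x16007 [P=1 RW=1 US=1 PS=0]
  L1: frame=0x16 idx=9 entry=0x17007 [P=1 RW=1 US=1 PS=0]
  → PA=0x17782  (2 entries read)
#1 VA=0x800B89 (r,kernel):
  L0: frame=0x14 idx=4 entry=0x15002 [P=0 RW=1 US=0 PS=0]
  ✗ PAGE_NOT_PRESENT  [1 reads]
#2 VA=0x12887 (r,kernel):
  L0: frame=0x14 idx=0 entry=0x1B007 [P=1 RW=1 US=1 PS=0]
  L1: frame=0x1B idx=18 entry=0x1D007 [P=1 RW=1 US=1 PS=0]
  → PA=0x1D887  (2 entries read)

Access #1 fault: PAGE_NOT_PRESENT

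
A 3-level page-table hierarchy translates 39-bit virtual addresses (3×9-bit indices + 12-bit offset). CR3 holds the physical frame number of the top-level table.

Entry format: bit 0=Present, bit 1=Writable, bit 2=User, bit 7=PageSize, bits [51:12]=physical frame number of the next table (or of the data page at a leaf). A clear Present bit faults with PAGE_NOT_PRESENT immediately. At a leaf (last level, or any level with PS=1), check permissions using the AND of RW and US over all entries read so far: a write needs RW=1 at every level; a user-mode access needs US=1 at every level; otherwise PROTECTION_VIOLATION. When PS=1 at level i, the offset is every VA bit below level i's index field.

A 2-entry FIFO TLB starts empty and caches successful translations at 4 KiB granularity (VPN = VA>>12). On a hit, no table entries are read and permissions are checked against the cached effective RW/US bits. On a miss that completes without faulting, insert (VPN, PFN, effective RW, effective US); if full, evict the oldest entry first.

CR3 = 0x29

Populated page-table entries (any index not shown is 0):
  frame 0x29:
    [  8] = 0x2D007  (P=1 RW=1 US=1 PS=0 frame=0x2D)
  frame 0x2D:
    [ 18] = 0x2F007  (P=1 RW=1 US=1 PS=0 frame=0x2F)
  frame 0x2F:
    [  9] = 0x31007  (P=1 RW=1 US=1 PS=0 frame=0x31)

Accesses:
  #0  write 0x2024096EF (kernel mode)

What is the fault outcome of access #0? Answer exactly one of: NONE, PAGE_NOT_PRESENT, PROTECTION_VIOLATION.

Walk each access:
#0 VA=0x2024096EF (w,kernel):
  L0: frame=0x29 idx=8 entry=0x2D007 [P=1 RW=1 US=1 PS=0]
  L1: frame=0x2D idx=18 entry=0x2F007 [P=1 RW=1 US=1 PS=0]
  L2: frame=0x2F idx=9 entry=0x31007 [P=1 RW=1 US=1 PS=0]
  ⇒ phys 0x316EF  [3 reads]

Access #0 fault: NONE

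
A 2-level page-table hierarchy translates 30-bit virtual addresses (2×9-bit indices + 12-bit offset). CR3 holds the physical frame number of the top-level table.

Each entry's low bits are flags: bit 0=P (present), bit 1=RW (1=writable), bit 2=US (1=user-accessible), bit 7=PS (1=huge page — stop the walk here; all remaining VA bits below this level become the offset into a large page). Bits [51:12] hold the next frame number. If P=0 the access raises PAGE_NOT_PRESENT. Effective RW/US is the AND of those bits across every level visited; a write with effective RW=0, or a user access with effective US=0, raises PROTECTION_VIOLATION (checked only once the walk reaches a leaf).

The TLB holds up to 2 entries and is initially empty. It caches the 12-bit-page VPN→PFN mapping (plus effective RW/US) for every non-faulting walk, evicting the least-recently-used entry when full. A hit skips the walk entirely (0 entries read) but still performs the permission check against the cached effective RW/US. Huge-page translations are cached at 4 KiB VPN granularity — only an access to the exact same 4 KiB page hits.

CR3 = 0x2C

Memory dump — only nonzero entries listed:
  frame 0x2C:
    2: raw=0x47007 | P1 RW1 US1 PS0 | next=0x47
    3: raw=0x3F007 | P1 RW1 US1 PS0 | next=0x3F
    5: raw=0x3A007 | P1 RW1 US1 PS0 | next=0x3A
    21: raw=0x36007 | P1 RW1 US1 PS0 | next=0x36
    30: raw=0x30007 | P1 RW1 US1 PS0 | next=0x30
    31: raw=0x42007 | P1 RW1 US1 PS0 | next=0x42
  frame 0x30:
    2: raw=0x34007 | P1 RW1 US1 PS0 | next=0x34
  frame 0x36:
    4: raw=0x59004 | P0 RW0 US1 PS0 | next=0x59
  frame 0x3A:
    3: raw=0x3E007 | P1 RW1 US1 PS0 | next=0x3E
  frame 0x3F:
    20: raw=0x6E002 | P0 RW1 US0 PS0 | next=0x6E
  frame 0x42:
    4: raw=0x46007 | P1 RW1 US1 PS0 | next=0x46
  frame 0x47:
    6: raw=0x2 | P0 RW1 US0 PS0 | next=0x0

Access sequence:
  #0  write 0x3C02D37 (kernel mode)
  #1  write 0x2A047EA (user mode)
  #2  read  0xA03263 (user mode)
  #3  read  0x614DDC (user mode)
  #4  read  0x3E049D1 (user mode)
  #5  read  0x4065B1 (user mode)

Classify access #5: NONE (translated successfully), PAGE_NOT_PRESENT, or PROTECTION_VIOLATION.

Walk each access:
#0 VA=0x3C02D37 (w,kernel):
  [0] read 0x2C idx=30: raw=0x30007 flags P=1 W=1 U=1 S=0
  [1] read 0x30 idx=2: raw=0x34007 flags P=1 W=1 U=1 S=0
  ✓ 0x34D37  — 2 lookups
#1 VA=0x2A047EA (w,user):
  [0] read 0x2C idx=21: raw=0x36007 flags P=1 W=1 U=1 S=0
  [1] read 0x36 idx=4: raw=0x59004 flags P=0 W=0 U=1 S=0
  ✗ PAGE_NOT_PRESENT  [2 reads]
#2 VA=0xA03263 (r,user):
  [0] read 0x2C idx=5: raw=0x3A007 flags P=1 W=1 U=1 S=0
  [1] read 0x3A idx=3: raw=0x3E007 flags P=1 W=1 U=1 S=0
  ✓ 0x3E263  — 2 lookups
#3 VA=0x614DDC (r,user):
  [0] read 0x2C idx=3: raw=0x3F007 flags P=1 W=1 U=1 S=0
  [1] read 0x3F idx=20: raw=0x6E002 flags P=0 W=1 U=0 S=0
  ✗ PAGE_NOT_PRESENT  [2 reads]
#4 VA=0x3E049D1 (r,user):
  [0] read 0x2C idx=31: raw=0x42007 flags P=1 W=1 U=1 S=0
  [1] read 0x42 idx=4: raw=0x46007 flags P=1 W=1 U=1 S=0
  ✓ 0x469D1  — 2 lookups
#5 VA=0x4065B1 (r,user):
  [0] read 0x2C idx=2: raw=0x47007 flags P=1 W=1 U=1 S=0
  [1] read 0x47 idx=6: raw=0x2 flags P=0 W=1 U=0 S=0
  ✗ PAGE_NOT_PRESENT  [2 reads]

Access #5 fault: PAGE_NOT_PRESENT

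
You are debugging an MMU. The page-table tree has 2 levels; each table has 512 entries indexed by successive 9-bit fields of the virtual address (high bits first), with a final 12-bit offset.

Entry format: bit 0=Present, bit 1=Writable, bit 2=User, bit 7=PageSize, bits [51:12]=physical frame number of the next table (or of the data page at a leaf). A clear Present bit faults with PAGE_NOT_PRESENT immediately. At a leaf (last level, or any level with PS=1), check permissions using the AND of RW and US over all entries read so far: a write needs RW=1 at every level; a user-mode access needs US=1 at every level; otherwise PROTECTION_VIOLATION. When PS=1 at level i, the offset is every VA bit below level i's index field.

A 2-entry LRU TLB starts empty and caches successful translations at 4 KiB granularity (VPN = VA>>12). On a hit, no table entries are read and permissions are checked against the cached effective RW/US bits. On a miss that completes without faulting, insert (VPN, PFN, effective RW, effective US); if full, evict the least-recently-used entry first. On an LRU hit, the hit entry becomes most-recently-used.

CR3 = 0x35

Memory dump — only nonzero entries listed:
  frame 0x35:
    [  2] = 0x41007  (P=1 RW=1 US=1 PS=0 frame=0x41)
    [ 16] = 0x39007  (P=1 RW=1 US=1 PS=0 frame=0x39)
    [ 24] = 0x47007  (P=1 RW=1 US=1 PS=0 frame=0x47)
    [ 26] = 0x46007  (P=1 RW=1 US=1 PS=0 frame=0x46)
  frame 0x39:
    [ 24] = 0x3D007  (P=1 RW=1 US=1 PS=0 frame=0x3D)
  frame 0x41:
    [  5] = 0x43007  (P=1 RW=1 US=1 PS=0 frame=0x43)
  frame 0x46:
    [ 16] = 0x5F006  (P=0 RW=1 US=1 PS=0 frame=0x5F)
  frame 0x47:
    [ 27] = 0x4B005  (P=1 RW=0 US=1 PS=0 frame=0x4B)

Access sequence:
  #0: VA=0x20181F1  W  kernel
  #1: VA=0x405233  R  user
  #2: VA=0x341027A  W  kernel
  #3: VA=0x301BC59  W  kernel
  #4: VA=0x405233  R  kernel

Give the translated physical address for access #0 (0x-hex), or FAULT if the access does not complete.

Trace:
#0 VA=0x20181F1 (w,kernel):
  [0] read 0x35 idx=16: raw=0x39007 flags P=1 W=1 U=1 S=0
  [1] read 0x39 idx=24: raw=0x3D007 flags P=1 W=1 U=1 S=0
  ✓ 0x3D1F1  — 2 lookups
#1 VA=0x405233 (r,user):
  [0] read 0x35 idx=2: raw=0x41007 flags P=1 W=1 U=1 S=0
  [1] read 0x41 idx=5: raw=0x43007 flags P=1 W=1 U=1 S=0
  ✓ 0x43233  — 2 lookups
#2 VA=0x341027A (w,kernel):
  [0] read 0x35 idx=26: raw=0x46007 flags P=1 W=1 U=1 S=0
  [1] read 0x46 idx=16: raw=0x5F006 flags P=0 W=1 U=1 S=0
  ⇒ fault: PAGE_NOT_PRESENT  — 2 lookups
#3 VA=0x301BC59 (w,kernel):
  [0] read 0x35 idx=24: raw=0x47007 flags P=1 W=1 U=1 S=0
  [1] read 0x47 idx=27: raw=0x4B005 flags P=1 W=0 U=1 S=0
  ⇒ fault: PROTECTION_VIOLATION  — 2 lookups
#4 VA=0x405233 (r,kernel):
  TLB hit vpn=0x405 → PA=0x43233

Access #0 PA: 0x3D1F1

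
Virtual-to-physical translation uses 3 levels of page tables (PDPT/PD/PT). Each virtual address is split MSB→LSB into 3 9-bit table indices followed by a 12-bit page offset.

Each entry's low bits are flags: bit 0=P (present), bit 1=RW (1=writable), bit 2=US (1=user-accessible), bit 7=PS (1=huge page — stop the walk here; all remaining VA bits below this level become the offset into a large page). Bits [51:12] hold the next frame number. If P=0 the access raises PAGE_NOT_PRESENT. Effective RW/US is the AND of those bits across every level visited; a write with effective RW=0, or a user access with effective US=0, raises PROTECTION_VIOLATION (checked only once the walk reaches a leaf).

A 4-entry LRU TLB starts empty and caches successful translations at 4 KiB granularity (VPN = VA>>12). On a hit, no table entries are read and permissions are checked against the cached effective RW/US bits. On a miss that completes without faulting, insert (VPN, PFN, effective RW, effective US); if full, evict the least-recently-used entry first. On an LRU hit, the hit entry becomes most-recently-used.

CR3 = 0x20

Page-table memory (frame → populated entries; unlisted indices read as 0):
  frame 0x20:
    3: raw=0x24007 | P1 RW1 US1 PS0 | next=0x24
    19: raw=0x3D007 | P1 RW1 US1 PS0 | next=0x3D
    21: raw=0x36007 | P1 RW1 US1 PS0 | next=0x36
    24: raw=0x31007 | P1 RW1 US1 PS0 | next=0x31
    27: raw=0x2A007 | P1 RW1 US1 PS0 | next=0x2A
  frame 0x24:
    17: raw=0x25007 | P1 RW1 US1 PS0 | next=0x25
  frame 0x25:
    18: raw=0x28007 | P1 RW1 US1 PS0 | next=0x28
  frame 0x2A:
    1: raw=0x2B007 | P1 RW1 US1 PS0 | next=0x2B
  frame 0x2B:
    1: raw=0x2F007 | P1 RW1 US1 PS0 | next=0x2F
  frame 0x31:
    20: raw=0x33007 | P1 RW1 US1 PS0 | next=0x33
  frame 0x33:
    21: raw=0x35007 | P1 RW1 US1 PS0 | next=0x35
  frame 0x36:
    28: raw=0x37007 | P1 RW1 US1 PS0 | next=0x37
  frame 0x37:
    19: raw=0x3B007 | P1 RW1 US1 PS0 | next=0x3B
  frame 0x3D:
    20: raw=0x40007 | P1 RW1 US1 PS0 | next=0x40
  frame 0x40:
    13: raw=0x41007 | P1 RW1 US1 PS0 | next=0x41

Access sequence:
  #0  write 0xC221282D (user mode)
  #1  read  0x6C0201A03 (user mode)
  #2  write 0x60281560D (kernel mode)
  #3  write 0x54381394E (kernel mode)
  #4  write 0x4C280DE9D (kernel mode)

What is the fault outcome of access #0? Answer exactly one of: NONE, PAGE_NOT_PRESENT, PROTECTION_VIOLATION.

Walk each access:
#0 VA=0xC221282D (w,user):
  lvl0: tbl 0x20, slot 3 ⇒ 0x24007 (P1/RW1/US1/PS0)
  lvl1: tbl 0x24, slot 17 ⇒ 0x25007 (P1/RW1/US1/PS0)
  lvl2: tbl 0x25, slot 18 ⇒ 0x28007 (P1/RW1/US1/PS0)
  ⇒ phys 0x2882D  [3 reads]
#1 VA=0x6C0201A03 (r,user):
  lvl0: tbl 0x20, slot 27 ⇒ 0x2A007 (P1/RW1/US1/PS0)
  lvl1: tbl 0x2A, slot 1 ⇒ 0x2B007 (P1/RW1/US1/PS0)
  lvl2: tbl 0x2B, slot 1 ⇒ 0x2F007 (P1/RW1/US1/PS0)
  ⇒ phys 0x2FA03  [3 reads]
#2 VA=0x60281560D (w,kernel):
  lvl0: tbl 0x20, slot 24 ⇒ 0x31007 (P1/RW1/US1/PS0)
  lvl1: tbl 0x31, slot 20 ⇒ 0x33007 (P1/RW1/US1/PS0)
  lvl2: tbl 0x33, slot 21 ⇒ 0x35007 (P1/RW1/US1/PS0)
  ⇒ phys 0x3560D  [3 reads]
#3 VA=0x54381394E (w,kernel):
  lvl0: tbl 0x20, slot 21 ⇒ 0x36007 (P1/RW1/US1/PS0)
  lvl1: tbl 0x36, slot 28 ⇒ 0x37007 (P1/RW1/US1/PS0)
  lvl2: tbl 0x37, slot 19 ⇒ 0x3B007 (P1/RW1/US1/PS0)
  ⇒ phys 0x3B94E  [3 reads]
#4 VA=0x4C280DE9D (w,kernel):
  lvl0: tbl 0x20, slot 19 ⇒ 0x3D007 (P1/RW1/US1/PS0)
  lvl1: tbl 0x3D, slot 20 ⇒ 0x40007 (P1/RW1/US1/PS0)
  lvl2: tbl 0x40, slot 13 ⇒ 0x41007 (P1/RW1/US1/PS0)
  ⇒ phys 0x41E9D  [3 reads]

Access #0 fault: NONE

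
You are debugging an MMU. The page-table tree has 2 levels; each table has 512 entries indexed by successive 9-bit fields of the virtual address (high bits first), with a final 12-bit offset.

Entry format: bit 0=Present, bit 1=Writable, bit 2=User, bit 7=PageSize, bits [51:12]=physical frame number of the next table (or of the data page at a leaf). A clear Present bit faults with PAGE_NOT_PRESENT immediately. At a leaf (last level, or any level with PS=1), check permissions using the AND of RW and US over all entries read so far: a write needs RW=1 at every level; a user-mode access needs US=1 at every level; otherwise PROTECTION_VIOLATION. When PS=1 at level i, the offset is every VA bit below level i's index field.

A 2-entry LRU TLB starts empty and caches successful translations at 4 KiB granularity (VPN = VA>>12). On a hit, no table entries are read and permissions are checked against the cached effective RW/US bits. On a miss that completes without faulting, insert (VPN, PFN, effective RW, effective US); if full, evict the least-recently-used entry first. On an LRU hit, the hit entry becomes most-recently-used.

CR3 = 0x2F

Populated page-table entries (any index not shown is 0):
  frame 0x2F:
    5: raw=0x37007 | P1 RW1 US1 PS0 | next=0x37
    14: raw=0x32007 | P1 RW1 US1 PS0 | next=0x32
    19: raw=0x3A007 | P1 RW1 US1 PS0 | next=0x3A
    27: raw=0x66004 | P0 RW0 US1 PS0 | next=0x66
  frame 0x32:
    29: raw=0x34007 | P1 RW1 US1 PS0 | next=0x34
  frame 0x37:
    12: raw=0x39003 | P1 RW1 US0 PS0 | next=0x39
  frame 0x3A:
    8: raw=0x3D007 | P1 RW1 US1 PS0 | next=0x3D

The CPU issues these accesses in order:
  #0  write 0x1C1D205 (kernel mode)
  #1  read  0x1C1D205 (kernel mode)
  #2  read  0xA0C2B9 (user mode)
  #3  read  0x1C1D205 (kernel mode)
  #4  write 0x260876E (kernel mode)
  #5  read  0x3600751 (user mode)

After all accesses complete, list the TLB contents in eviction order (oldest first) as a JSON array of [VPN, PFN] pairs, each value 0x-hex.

Walk each access:
#0 VA=0x1C1D205 (w,kernel):
  [0] read 0x2F idx=14: raw=0x32007 flags P=1 W=1 U=1 S=0
  [1] read 0x32 idx=29: raw=0x34007 flags P=1 W=1 U=1 S=0
  ✓ 0x34205  — 2 lookups
#1 VA=0x1C1D205 (r,kernel):
  TLB hit vpn=0x1C1D → PA=0x34205
#2 VA=0xA0C2B9 (r,user):
  [0] read 0x2F idx=5: raw=0x37007 flags P=1 W=1 U=1 S=0
  [1] read 0x37 idx=12: raw=0x39003 flags P=1 W=1 U=0 S=0
  ⇒ fault: PROTECTION_VIOLATION  — 2 lookups
#3 VA=0x1C1D205 (r,kernel):
  TLB hit vpn=0x1C1D → PA=0x34205
#4 VA=0x260876E (w,kernel):
  [0] read 0x2F idx=19: raw=0x3A007 flags P=1 W=1 U=1 S=0
  [1] read 0x3A idx=8: raw=0x3D007 flags P=1 W=1 U=1 S=0
  ✓ 0x3D76E  — 2 lookups
#5 VA=0x3600751 (r,user):
  [0] read 0x2F idx=27: raw=0x66004 flags P=0 W=0 U=1 S=0
  ⇒ fault: PAGE_NOT_PRESENT  — 1 lookups

TLB: [["0x1C1D", "0x34"], ["0x2608", "0x3D"]]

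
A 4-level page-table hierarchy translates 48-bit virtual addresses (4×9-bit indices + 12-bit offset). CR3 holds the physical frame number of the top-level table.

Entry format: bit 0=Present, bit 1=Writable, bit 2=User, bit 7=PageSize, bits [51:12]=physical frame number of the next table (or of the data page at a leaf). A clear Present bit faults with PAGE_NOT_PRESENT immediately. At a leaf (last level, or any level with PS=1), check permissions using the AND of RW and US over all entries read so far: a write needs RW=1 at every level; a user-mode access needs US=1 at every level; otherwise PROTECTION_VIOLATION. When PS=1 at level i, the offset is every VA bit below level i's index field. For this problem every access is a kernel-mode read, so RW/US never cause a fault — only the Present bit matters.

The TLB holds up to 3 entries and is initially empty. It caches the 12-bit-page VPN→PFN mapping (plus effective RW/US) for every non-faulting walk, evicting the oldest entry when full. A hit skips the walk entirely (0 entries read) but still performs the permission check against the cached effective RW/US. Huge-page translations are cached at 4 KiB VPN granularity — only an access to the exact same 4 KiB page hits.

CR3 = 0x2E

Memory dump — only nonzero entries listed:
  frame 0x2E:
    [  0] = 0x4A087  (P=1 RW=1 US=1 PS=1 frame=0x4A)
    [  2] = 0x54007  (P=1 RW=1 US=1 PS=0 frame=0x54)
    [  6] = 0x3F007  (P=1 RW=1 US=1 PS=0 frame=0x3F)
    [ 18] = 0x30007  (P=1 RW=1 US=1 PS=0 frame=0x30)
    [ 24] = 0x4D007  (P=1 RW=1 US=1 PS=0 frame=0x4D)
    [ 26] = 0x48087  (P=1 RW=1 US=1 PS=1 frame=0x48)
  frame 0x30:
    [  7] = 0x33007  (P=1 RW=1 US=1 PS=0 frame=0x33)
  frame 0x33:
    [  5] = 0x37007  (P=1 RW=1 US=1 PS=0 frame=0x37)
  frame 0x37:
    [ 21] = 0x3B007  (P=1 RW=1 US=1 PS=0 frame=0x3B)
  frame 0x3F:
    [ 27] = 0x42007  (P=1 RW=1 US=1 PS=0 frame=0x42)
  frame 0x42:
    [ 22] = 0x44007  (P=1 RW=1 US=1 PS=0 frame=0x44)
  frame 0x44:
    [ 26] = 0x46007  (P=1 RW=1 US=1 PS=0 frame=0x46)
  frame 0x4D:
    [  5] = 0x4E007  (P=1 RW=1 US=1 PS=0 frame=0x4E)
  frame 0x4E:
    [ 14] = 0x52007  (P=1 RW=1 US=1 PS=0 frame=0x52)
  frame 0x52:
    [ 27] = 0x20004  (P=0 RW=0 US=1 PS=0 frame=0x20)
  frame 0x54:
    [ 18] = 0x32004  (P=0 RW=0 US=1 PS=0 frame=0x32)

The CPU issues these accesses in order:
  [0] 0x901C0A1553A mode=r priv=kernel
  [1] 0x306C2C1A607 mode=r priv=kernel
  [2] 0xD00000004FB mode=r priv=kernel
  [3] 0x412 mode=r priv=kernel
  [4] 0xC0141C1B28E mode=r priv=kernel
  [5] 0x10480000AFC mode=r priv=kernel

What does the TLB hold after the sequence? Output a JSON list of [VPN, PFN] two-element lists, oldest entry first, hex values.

Walk each access:
#0 VA=0x901C0A1553A (r,kernel):
  L0 @0x2E[18] → 0x30007  P=1,RW=1,US=1,PS=0
  L1 @0x30[7] → 0x33007  P=1,RW=1,US=1,PS=0
  L2 @0x33[5] → 0x37007  P=1,RW=1,US=1,PS=0
  L3 @0x37[21] → 0x3B007  P=1,RW=1,US=1,PS=0
  ✓ 0x3B53A  — 4 lookups
#1 VA=0x306C2C1A607 (r,kernel):
  L0 @0x2E[6] → 0x3F007  P=1,RW=1,US=1,PS=0
  L1 @0x3F[27] → 0x42007  P=1,RW=1,US=1,PS=0
  L2 @0x42[22] → 0x44007  P=1,RW=1,US=1,PS=0
  L3 @0x44[26] → 0x46007  P=1,RW=1,US=1,PS=0
  ✓ 0x46607  — 4 lookups
#2 VA=0xD00000004FB (r,kernel):
  L0 @0x2E[26] → 0x48087  P=1,RW=1,US=1,PS=1
  ✓ 0x484FB (huge @L0)  — 1 lookups
#3 VA=0x412 (r,kernel):
  L0 @0x2E[0] → 0x4A087  P=1,RW=1,US=1,PS=1
  ✓ 0x4A412 (huge @L0)  — 1 lookups
#4 VA=0xC0141C1B28E (r,kernel):
  L0 @0x2E[24] → 0x4D007  P=1,RW=1,US=1,PS=0
  L1 @0x4D[5] → 0x4E007  P=1,RW=1,US=1,PS=0
  L2 @0x4E[14] → 0x52007  P=1,RW=1,US=1,PS=0
  L3 @0x52[27] → 0x20004  P=0,RW=0,US=1,PS=0
  ✗ PAGE_NOT_PRESENT  [4 reads]
#5 VA=0x10480000AFC (r,kernel):
  L0 @0x2E[2] → 0x54007  P=1,RW=1,US=1,PS=0
  L1 @0x54[18] → 0x32004  P=0,RW=0,US=1,PS=0
  ✗ PAGE_NOT_PRESENT  [2 reads]

TLB: [["0x306C2C1A", "0x46"], ["0xD0000000", "0x48"], ["0x0", "0x4A"]]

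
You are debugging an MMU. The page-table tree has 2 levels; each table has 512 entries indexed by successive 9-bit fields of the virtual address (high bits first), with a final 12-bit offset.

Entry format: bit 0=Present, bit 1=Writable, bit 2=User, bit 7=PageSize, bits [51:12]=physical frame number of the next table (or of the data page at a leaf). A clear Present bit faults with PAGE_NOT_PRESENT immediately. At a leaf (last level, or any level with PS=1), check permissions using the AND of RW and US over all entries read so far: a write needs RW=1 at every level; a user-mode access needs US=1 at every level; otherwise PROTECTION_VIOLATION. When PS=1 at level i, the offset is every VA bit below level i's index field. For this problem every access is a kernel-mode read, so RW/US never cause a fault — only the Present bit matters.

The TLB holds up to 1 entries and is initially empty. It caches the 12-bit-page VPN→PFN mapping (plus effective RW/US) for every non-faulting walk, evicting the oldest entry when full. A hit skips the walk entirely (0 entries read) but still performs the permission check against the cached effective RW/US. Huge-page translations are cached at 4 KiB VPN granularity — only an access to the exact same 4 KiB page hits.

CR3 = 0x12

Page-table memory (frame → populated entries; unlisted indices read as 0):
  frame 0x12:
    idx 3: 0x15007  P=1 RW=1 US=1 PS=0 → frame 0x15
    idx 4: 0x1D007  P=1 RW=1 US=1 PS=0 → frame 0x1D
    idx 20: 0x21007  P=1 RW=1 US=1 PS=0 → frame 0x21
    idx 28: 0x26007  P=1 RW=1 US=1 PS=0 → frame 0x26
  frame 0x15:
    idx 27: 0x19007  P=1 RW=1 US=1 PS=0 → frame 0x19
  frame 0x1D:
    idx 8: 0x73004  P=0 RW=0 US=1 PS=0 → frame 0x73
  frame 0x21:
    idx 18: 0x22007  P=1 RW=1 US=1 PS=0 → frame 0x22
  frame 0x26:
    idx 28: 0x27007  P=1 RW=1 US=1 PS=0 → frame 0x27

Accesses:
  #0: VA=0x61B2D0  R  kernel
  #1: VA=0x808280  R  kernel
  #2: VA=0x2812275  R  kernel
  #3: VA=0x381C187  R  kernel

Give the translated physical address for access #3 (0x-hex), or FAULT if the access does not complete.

Per-access translation:
#0 VA=0x61B2D0 (r,kernel):
  L0: frame=0x12 idx=3 entry=0x15007 [P=1 RW=1 US=1 PS=0]
  L1: frame=0x15 idx=27 entry=0x19007 [P=1 RW=1 US=1 PS=0]
  → PA=0x192D0  (2 entries read)
#1 VA=0x808280 (r,kernel):
  L0: frame=0x12 idx=4 entry=0x1D007 [P=1 RW=1 US=1 PS=0]
  L1: frame=0x1D idx=8 entry=0x73004 [P=0 RW=0 US=1 PS=0]
  ⇒ fault: PAGE_NOT_PRESENT  — 2 lookups
#2 VA=0x2812275 (r,kernel):
  L0: frame=0x12 idx=20 entry=0x21007 [P=1 RW=1 US=1 PS=0]
  L1: frame=0x21 idx=18 entry=0x22007 [P=1 RW=1 US=1 PS=0]
  → PA=0x22275  (2 entries read)
#3 VA=0x381C187 (r,kernel):
  L0: frame=0x12 idx=28 entry=0x26007 [P=1 RW=1 US=1 PS=0]
  L1: frame=0x26 idx=28 entry=0x27007 [P=1 RW=1 US=1 PS=0]
  → PA=0x27187  (2 entries read)

Access #3 PA: 0x27187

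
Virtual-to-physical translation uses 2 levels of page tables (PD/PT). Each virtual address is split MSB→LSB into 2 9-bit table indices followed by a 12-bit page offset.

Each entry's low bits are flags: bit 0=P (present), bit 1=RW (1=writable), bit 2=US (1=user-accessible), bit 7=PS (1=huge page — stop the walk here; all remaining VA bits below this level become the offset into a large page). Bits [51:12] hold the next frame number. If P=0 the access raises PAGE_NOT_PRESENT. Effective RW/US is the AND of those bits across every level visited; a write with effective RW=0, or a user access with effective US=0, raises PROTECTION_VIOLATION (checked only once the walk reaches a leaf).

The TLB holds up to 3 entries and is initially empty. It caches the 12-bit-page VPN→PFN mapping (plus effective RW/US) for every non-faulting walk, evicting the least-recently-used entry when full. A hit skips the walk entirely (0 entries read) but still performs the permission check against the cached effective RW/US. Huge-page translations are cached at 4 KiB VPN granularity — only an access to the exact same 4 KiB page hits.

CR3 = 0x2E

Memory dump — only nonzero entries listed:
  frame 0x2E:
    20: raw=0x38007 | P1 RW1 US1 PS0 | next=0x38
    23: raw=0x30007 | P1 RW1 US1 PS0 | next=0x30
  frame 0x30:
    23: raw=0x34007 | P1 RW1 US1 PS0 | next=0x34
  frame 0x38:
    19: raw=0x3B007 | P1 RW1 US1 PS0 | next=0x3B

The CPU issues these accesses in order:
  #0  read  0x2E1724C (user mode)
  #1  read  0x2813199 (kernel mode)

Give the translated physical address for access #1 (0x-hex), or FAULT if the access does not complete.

Per-access translation:
#0 VA=0x2E1724C (r,user):
  L0 @0x2E[23] → 0x30007  P=1,RW=1,US=1,PS=0
  L1 @0x30[23] → 0x34007  P=1,RW=1,US=1,PS=0
  ⇒ phys 0x3424C  [2 reads]
#1 VA=0x2813199 (r,kernel):
  L0 @0x2E[20] → 0x38007  P=1,RW=1,US=1,PS=0
  L1 @0x38[19] → 0x3B007  P=1,RW=1,US=1,PS=0
  ⇒ phys 0x3B199  [2 reads]

Access #1 PA: 0x3B199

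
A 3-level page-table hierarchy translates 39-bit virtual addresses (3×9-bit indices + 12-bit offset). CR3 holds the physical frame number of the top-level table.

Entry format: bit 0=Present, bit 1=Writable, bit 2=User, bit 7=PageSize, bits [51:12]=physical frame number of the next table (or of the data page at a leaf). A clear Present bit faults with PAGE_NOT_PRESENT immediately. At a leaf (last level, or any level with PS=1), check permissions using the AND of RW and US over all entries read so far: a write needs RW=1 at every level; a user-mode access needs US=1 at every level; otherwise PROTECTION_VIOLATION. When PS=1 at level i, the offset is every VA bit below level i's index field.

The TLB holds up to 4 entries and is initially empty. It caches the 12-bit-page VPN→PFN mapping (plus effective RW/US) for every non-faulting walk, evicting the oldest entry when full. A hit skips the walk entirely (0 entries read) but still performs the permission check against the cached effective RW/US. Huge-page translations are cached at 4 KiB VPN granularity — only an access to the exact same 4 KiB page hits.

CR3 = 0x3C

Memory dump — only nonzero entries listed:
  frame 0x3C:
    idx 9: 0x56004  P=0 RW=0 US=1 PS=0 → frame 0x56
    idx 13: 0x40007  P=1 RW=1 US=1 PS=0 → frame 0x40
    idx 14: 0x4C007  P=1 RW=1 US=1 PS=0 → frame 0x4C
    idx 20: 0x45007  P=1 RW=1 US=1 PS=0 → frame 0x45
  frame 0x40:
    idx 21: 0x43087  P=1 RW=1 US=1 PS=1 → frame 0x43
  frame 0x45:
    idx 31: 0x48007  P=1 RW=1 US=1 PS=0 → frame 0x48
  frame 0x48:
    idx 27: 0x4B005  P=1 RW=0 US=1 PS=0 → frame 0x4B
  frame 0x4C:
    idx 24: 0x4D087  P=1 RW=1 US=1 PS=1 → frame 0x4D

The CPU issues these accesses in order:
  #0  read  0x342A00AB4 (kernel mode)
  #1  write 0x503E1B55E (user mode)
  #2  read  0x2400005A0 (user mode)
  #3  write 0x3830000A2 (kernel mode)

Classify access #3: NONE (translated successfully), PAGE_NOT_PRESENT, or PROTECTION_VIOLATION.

Per-access translation:
#0 VA=0x342A00AB4 (r,kernel):
  L0: frame=0x3C idx=13 entry=0x40007 [P=1 RW=1 US=1 PS=0]
  L1: frame=0x40 idx=21 entry=0x43087 [P=1 RW=1 US=1 PS=1]
  ✓ 0x43AB4 (huge @L1)  — 2 lookups
#1 VA=0x503E1B55E (w,user):
  L0: frame=0x3C idx=20 entry=0x45007 [P=1 RW=1 US=1 PS=0]
  L1: frame=0x45 idx=31 entry=0x48007 [P=1 RW=1 US=1 PS=0]
  L2: frame=0x48 idx=27 entry=0x4B005 [P=1 RW=0 US=1 PS=0]
  ✗ PROTECTION_VIOLATION  [3 reads]
#2 VA=0x2400005A0 (r,user):
  L0: frame=0x3C idx=9 entry=0x56004 [P=0 RW=0 US=1 PS=0]
  ✗ PAGE_NOT_PRESENT  [1 reads]
#3 VA=0x3830000A2 (w,kernel):
  L0: frame=0x3C idx=14 entry=0x4C007 [P=1 RW=1 US=1 PS=0]
  L1: frame=0x4C idx=24 entry=0x4D087 [P=1 RW=1 US=1 PS=1]
  ✓ 0x4D0A2 (huge @L1)  — 2 lookups

Access #3 fault: NONE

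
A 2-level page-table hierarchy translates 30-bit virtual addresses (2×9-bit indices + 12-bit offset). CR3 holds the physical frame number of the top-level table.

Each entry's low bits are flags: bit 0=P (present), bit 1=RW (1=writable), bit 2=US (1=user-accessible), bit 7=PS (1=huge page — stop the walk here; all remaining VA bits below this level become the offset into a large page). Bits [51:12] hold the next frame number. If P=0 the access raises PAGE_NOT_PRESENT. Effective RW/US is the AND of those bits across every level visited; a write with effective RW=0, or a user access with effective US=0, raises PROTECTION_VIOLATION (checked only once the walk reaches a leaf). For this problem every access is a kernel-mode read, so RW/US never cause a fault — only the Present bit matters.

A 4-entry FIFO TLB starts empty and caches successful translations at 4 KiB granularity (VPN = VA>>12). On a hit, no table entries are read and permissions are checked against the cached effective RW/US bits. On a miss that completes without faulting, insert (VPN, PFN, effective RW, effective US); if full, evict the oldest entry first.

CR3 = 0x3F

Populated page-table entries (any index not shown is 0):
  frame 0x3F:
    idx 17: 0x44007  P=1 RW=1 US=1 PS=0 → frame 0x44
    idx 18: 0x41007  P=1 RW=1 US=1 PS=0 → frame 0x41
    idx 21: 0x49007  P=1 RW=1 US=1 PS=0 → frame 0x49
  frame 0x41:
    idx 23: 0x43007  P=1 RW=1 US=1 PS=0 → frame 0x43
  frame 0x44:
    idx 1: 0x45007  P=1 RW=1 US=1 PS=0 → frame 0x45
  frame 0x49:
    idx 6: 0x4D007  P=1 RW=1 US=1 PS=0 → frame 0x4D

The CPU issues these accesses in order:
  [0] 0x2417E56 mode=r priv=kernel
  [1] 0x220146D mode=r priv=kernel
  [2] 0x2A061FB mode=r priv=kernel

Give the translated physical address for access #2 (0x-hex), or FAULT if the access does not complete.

Trace:
#0 VA=0x2417E56 (r,kernel):
  [0] read 0x3F idx=18: raw=0x41007 flags P=1 W=1 U=1 S=0
  [1] read 0x41 idx=23: raw=0x43007 flags P=1 W=1 U=1 S=0
  ✓ 0x43E56  — 2 lookups
#1 VA=0x220146D (r,kernel):
  [0] read 0x3F idx=17: raw=0x44007 flags P=1 W=1 U=1 S=0
  [1] read 0x44 idx=1: raw=0x45007 flags P=1 W=1 U=1 S=0
  ✓ 0x4546D  — 2 lookups
#2 VA=0x2A061FB (r,kernel):
  [0] read 0x3F idx=21: raw=0x49007 flags P=1 W=1 U=1 S=0
  [1] read 0x49 idx=6: raw=0x4D007 flags P=1 W=1 U=1 S=0
  ✓ 0x4D1FB  — 2 lookups

Access #2 PA: 0x4D1FB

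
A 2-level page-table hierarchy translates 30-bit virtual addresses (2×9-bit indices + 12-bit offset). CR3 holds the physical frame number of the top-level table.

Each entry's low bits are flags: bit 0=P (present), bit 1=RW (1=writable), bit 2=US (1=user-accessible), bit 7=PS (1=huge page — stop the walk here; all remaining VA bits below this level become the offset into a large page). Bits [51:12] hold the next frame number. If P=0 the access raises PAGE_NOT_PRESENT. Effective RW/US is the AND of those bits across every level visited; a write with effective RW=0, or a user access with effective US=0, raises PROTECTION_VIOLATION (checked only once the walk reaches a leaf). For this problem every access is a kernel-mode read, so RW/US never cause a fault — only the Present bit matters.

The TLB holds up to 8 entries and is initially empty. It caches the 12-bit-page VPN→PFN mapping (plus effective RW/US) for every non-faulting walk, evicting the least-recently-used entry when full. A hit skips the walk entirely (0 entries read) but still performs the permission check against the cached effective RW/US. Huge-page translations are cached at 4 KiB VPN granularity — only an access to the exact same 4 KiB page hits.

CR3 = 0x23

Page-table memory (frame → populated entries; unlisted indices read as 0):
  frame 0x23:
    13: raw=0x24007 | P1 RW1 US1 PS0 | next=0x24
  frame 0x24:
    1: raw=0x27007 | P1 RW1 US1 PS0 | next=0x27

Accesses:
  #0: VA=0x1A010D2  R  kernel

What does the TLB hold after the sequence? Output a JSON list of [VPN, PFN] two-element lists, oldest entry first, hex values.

Walk each access:
#0 VA=0x1A010D2 (r,kernel):
  L0: frame=0x23 idx=13 entry=0x24007 [P=1 RW=1 US=1 PS=0]
  L1: frame=0x24 idx=1 entry=0x27007 [P=1 RW=1 US=1 PS=0]
  → PA=0x270D2  (2 entries read)

TLB: [["0x1A01", "0x27"]]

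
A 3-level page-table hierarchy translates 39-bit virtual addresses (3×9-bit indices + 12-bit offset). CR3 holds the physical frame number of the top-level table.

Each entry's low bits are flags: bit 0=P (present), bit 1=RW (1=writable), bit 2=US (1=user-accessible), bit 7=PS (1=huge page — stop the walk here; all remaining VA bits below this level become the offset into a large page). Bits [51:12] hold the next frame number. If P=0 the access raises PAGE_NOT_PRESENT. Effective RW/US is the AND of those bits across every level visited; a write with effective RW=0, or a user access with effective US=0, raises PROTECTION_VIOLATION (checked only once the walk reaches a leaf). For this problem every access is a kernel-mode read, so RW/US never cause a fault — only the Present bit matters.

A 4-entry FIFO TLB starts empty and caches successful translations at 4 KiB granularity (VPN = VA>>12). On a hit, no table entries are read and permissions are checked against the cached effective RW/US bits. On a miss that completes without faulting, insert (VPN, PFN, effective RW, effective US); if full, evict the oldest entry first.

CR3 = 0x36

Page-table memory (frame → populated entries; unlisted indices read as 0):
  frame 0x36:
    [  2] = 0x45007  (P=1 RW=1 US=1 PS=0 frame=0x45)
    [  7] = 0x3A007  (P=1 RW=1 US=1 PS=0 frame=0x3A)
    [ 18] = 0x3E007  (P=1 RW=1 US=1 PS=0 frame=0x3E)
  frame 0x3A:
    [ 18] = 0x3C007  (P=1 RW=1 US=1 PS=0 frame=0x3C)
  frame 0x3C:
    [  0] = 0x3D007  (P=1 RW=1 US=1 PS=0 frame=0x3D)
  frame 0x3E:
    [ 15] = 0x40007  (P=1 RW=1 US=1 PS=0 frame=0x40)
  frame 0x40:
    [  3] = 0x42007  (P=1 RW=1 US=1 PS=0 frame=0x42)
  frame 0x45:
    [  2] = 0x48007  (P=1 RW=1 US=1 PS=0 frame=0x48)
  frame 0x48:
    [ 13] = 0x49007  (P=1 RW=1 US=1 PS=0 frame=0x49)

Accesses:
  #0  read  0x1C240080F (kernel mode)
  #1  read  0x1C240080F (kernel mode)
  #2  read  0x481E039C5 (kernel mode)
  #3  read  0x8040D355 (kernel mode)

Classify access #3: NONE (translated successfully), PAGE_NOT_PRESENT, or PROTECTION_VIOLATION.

Per-access translation:
#0 VA=0x1C240080F (r,kernel):
  [0] read 0x36 idx=7: raw=0x3A007 flags P=1 W=1 U=1 S=0
  [1] read 0x3A idx=18: raw=0x3C007 flags P=1 W=1 U=1 S=0
  [2] read 0x3C idx=0: raw=0x3D007 flags P=1 W=1 U=1 S=0
  ⇒ phys 0x3D80F  [3 reads]
#1 VA=0x1C240080F (r,kernel):
  TLB hit vpn=0x1C2400 → PA=0x3D80F
#2 VA=0x481E039C5 (r,kernel):
  [0] read 0x36 idx=18: raw=0x3E007 flags P=1 W=1 U=1 S=0
  [1] read 0x3E idx=15: raw=0x40007 flags P=1 W=1 U=1 S=0
  [2] read 0x40 idx=3: raw=0x42007 flags P=1 W=1 U=1 S=0
  ⇒ phys 0x429C5  [3 reads]
#3 VA=0x8040D355 (r,kernel):
  [0] read 0x36 idx=2: raw=0x45007 flags P=1 W=1 U=1 S=0
  [1] read 0x45 idx=2: raw=0x48007 flags P=1 W=1 U=1 S=0
  [2] read 0x48 idx=13: raw=0x49007 flags P=1 W=1 U=1 S=0
  ⇒ phys 0x49355  [3 reads]

Access #3 fault: NONE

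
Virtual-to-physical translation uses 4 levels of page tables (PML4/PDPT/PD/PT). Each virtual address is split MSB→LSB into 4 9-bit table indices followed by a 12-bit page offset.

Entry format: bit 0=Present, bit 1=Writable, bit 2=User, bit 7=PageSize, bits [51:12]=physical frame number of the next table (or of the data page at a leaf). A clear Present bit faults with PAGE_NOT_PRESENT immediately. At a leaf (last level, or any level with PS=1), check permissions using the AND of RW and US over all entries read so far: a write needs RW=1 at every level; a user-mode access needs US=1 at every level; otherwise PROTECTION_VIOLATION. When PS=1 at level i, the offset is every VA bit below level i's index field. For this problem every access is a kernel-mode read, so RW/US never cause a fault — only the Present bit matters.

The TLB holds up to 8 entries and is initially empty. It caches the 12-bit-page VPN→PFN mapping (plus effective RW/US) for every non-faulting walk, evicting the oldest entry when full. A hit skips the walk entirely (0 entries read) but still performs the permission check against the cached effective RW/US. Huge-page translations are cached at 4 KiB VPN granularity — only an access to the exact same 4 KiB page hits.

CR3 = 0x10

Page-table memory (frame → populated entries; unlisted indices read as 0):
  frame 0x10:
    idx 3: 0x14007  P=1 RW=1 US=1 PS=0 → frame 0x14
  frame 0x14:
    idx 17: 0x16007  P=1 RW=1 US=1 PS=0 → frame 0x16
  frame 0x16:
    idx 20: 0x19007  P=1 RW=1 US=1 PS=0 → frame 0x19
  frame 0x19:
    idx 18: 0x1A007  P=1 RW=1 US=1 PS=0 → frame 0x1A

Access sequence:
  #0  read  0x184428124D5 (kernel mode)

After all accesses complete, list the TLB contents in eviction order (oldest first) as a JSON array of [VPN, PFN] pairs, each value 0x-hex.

Trace:
#0 VA=0x184428124D5 (r,kernel):
  [0] read 0x10 idx=3: raw=0x14007 flags P=1 W=1 U=1 S=0
  [1] read 0x14 idx=17: raw=0x16007 flags P=1 W=1 U=1 S=0
  [2] read 0x16 idx=20: raw=0x19007 flags P=1 W=1 U=1 S=0
  [3] read 0x19 idx=18: raw=0x1A007 flags P=1 W=1 U=1 S=0
  ⇒ phys 0x1A4D5  [4 reads]

TLB: [["0x18442812", "0x1A"]]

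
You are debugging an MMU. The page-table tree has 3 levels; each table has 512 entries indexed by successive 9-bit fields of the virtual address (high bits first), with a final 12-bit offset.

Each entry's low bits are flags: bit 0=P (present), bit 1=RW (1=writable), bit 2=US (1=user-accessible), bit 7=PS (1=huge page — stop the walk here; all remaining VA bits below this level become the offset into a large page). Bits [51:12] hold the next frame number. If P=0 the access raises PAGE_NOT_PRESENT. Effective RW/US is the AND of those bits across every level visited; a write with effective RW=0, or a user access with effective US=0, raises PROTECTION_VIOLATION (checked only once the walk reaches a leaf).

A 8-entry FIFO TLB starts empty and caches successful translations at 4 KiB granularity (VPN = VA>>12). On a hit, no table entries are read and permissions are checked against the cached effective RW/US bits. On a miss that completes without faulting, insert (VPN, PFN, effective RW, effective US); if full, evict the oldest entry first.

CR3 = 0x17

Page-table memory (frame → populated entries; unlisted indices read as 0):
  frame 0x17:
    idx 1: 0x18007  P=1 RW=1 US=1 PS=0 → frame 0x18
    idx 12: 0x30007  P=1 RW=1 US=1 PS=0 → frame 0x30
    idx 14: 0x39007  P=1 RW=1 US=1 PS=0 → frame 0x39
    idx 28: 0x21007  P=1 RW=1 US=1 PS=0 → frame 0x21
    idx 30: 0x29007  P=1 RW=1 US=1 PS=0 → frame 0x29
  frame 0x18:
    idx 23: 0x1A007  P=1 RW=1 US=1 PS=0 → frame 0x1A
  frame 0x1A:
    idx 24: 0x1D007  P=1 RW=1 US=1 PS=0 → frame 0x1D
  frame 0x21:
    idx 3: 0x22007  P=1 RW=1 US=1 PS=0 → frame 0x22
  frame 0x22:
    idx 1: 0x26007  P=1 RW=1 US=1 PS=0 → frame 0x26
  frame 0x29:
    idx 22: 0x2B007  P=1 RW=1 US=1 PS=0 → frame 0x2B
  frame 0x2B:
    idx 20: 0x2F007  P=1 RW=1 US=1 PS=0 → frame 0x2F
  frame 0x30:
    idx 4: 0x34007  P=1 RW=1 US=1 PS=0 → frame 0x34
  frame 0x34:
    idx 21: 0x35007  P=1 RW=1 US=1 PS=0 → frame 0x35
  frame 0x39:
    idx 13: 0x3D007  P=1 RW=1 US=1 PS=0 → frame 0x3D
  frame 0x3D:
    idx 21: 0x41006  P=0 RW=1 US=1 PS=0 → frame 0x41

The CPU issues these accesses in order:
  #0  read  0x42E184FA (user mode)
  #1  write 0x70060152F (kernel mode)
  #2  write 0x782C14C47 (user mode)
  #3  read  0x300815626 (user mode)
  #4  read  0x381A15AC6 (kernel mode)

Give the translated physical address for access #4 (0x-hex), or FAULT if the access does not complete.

Per-access translation:
#0 VA=0x42E184FA (r,user):
  lvl0: tbl 0x17, slot 1 ⇒ 0x18007 (P1/RW1/US1/PS0)
  lvl1: tbl 0x18, slot 23 ⇒ 0x1A007 (P1/RW1/US1/PS0)
  lvl2: tbl 0x1A, slot 24 ⇒ 0x1D007 (P1/RW1/US1/PS0)
  → PA=0x1D4FA  (3 entries read)
#1 VA=0x70060152F (w,kernel):
  lvl0: tbl 0x17, slot 28 ⇒ 0x21007 (P1/RW1/US1/PS0)
  lvl1: tbl 0x21, slot 3 ⇒ 0x22007 (P1/RW1/US1/PS0)
  lvl2: tbl 0x22, slot 1 ⇒ 0x26007 (P1/RW1/US1/PS0)
  → PA=0x2652F  (3 entries read)
#2 VA=0x782C14C47 (w,user):
  lvl0: tbl 0x17, slot 30 ⇒ 0x29007 (P1/RW1/US1/PS0)
  lvl1: tbl 0x29, slot 22 ⇒ 0x2B007 (P1/RW1/US1/PS0)
  lvl2: tbl 0x2B, slot 20 ⇒ 0x2F007 (P1/RW1/US1/PS0)
  → PA=0x2FC47  (3 entries read)
#3 VA=0x300815626 (r,user):
  lvl0: tbl 0x17, slot 12 ⇒ 0x30007 (P1/RW1/US1/PS0)
  lvl1: tbl 0x30, slot 4 ⇒ 0x34007 (P1/RW1/US1/PS0)
  lvl2: tbl 0x34, slot 21 ⇒ 0x35007 (P1/RW1/US1/PS0)
  → PA=0x35626  (3 entries read)
#4 VA=0x381A15AC6 (r,kernel):
  lvl0: tbl 0x17, slot 14 ⇒ 0x39007 (P1/RW1/US1/PS0)
  lvl1: tbl 0x39, slot 13 ⇒ 0x3D007 (P1/RW1/US1/PS0)
  lvl2: tbl 0x3D, slot 21 ⇒ 0x41006 (P0/RW1/US1/PS0)
  → PAGE_NOT_PRESENT  (3 entries read)

Access #4 PA: FAULT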